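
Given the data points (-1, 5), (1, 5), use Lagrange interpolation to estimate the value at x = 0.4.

Lagrange interpolation formula:
P(x) = Σ yᵢ × Lᵢ(x)
where Lᵢ(x) = Π_{j≠i} (x - xⱼ)/(xᵢ - xⱼ)

L_0(0.4) = (0.4 - 1)/(-1 - 1) = 0.300000
L_1(0.4) = (0.4 - (-1))/(1 - (-1)) = 0.700000

P(0.4) = 5×L_0(0.4) + 5×L_1(0.4)
P(0.4) = 5.000000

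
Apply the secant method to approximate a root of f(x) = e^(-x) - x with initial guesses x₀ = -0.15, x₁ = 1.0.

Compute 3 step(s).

f(x) = e^(-x) - x
x₀ = -0.15, x₁ = 1.0

Secant formula: x_{n+1} = x_n - f(x_n)(x_n - x_{n-1})/(f(x_n) - f(x_{n-1}))

Iteration 1:
  f(-0.150000) = 1.311834
  f(1.000000) = -0.632121
  x_2 = 1.000000 - (-0.632121)×(1.000000 - (-0.150000))/(-0.632121 - 1.311834)
       = 0.626052
Iteration 2:
  f(1.000000) = -0.632121
  f(0.626052) = -0.091353
  x_3 = 0.626052 - (-0.091353)×(0.626052 - 1.000000)/(-0.091353 - (-0.632121))
       = 0.562880
Iteration 3:
  f(0.626052) = -0.091353
  f(0.562880) = 0.006687
  x_4 = 0.562880 - 0.006687×(0.562880 - 0.626052)/(0.006687 - (-0.091353))
       = 0.567188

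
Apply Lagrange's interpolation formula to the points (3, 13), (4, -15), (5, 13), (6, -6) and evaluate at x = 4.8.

Lagrange interpolation formula:
P(x) = Σ yᵢ × Lᵢ(x)
where Lᵢ(x) = Π_{j≠i} (x - xⱼ)/(xᵢ - xⱼ)

L_0(4.8) = (4.8 - 4)/(3 - 4) × (4.8 - 5)/(3 - 5) × (4.8 - 6)/(3 - 6) = -0.032000
L_1(4.8) = (4.8 - 3)/(4 - 3) × (4.8 - 5)/(4 - 5) × (4.8 - 6)/(4 - 6) = 0.216000
L_2(4.8) = (4.8 - 3)/(5 - 3) × (4.8 - 4)/(5 - 4) × (4.8 - 6)/(5 - 6) = 0.864000
L_3(4.8) = (4.8 - 3)/(6 - 3) × (4.8 - 4)/(6 - 4) × (4.8 - 5)/(6 - 5) = -0.048000

P(4.8) = 13×L_0(4.8) + (-15)×L_1(4.8) + 13×L_2(4.8) + (-6)×L_3(4.8)
P(4.8) = 7.864000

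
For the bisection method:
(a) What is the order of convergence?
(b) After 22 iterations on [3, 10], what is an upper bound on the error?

(a) Bisection has linear (order 1) convergence; the error is halved each step.

(b) Error bound = (b-a)/2^n = (10 - 3)/2^{22}
    = 7/2^{22}

(a) 1 (linear); (b) error ≤ 1.67e-06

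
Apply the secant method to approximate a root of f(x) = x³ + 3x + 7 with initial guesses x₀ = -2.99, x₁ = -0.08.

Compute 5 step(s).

f(x) = x³ + 3x + 7
x₀ = -2.99, x₁ = -0.08

Secant formula: x_{n+1} = x_n - f(x_n)(x_n - x_{n-1})/(f(x_n) - f(x_{n-1}))

Iteration 1:
  f(-2.990000) = -28.700899
  f(-0.080000) = 6.759488
  x_2 = -0.080000 - 6.759488×(-0.080000 - (-2.990000))/(6.759488 - (-28.700899))
       = -0.634707
Iteration 2:
  f(-0.080000) = 6.759488
  f(-0.634707) = 4.840187
  x_3 = -0.634707 - 4.840187×(-0.634707 - (-0.080000))/(4.840187 - 6.759488)
       = -2.033593
Iteration 3:
  f(-0.634707) = 4.840187
  f(-2.033593) = -7.510702
  x_4 = -2.033593 - (-7.510702)×(-2.033593 - (-0.634707))/(-7.510702 - 4.840187)
       = -1.182916
Iteration 4:
  f(-2.033593) = -7.510702
  f(-1.182916) = 1.796010
  x_5 = -1.182916 - 1.796010×(-1.182916 - (-2.033593))/(1.796010 - (-7.510702))
       = -1.347080
Iteration 5:
  f(-1.182916) = 1.796010
  f(-1.347080) = 0.514319
  x_6 = -1.347080 - 0.514319×(-1.347080 - (-1.182916))/(0.514319 - 1.796010)
       = -1.412955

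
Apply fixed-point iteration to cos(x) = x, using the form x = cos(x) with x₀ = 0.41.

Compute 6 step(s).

Equation: cos(x) = x
Fixed-point form: x = cos(x)
x₀ = 0.41

x_1 = g(0.410000) = 0.917121
x_2 = g(0.917121) = 0.608108
x_3 = g(0.608108) = 0.820730
x_4 = g(0.820730) = 0.681687
x_5 = g(0.681687) = 0.776511
x_6 = g(0.776511) = 0.713363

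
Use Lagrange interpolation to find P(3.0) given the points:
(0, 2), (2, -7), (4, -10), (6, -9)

Lagrange interpolation formula:
P(x) = Σ yᵢ × Lᵢ(x)
where Lᵢ(x) = Π_{j≠i} (x - xⱼ)/(xᵢ - xⱼ)

L_0(3.0) = (3.0 - 2)/(0 - 2) × (3.0 - 4)/(0 - 4) × (3.0 - 6)/(0 - 6) = -0.062500
L_1(3.0) = (3.0 - 0)/(2 - 0) × (3.0 - 4)/(2 - 4) × (3.0 - 6)/(2 - 6) = 0.562500
L_2(3.0) = (3.0 - 0)/(4 - 0) × (3.0 - 2)/(4 - 2) × (3.0 - 6)/(4 - 6) = 0.562500
L_3(3.0) = (3.0 - 0)/(6 - 0) × (3.0 - 2)/(6 - 2) × (3.0 - 4)/(6 - 4) = -0.062500

P(3.0) = 2×L_0(3.0) + (-7)×L_1(3.0) + (-10)×L_2(3.0) + (-9)×L_3(3.0)
P(3.0) = -9.125000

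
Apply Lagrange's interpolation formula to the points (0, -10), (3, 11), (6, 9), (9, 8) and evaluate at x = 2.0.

Lagrange interpolation formula:
P(x) = Σ yᵢ × Lᵢ(x)
where Lᵢ(x) = Π_{j≠i} (x - xⱼ)/(xᵢ - xⱼ)

L_0(2.0) = (2.0 - 3)/(0 - 3) × (2.0 - 6)/(0 - 6) × (2.0 - 9)/(0 - 9) = 0.172840
L_1(2.0) = (2.0 - 0)/(3 - 0) × (2.0 - 6)/(3 - 6) × (2.0 - 9)/(3 - 9) = 1.037037
L_2(2.0) = (2.0 - 0)/(6 - 0) × (2.0 - 3)/(6 - 3) × (2.0 - 9)/(6 - 9) = -0.259259
L_3(2.0) = (2.0 - 0)/(9 - 0) × (2.0 - 3)/(9 - 3) × (2.0 - 6)/(9 - 6) = 0.049383

P(2.0) = (-10)×L_0(2.0) + 11×L_1(2.0) + 9×L_2(2.0) + 8×L_3(2.0)
P(2.0) = 7.740741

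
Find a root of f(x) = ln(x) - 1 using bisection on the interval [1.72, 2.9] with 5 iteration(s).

f(x) = ln(x) - 1
Initial interval: [1.72, 2.9]

Iteration 1:
  c_1 = (1.720000 + 2.900000)/2 = 2.310000
  f(c_1) = f(2.310000) = -0.162752
  f(a) × f(c) ≥ 0, new interval: [2.310000, 2.900000]
Iteration 2:
  c_2 = (2.310000 + 2.900000)/2 = 2.605000
  f(c_2) = f(2.605000) = -0.042567
  f(a) × f(c) ≥ 0, new interval: [2.605000, 2.900000]
Iteration 3:
  c_3 = (2.605000 + 2.900000)/2 = 2.752500
  f(c_3) = f(2.752500) = 0.012510
  f(a) × f(c) < 0, new interval: [2.605000, 2.752500]
Iteration 4:
  c_4 = (2.605000 + 2.752500)/2 = 2.678750
  f(c_4) = f(2.678750) = -0.014650
  f(a) × f(c) ≥ 0, new interval: [2.678750, 2.752500]
Iteration 5:
  c_5 = (2.678750 + 2.752500)/2 = 2.715625
  f(c_5) = f(2.715625) = -0.000978
  f(a) × f(c) ≥ 0, new interval: [2.715625, 2.752500]

After 5 iteration(s), the approximation is c_5 = 2.715625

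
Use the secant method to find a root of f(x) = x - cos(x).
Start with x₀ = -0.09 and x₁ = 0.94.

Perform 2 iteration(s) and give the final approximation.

f(x) = x - cos(x)
x₀ = -0.09, x₁ = 0.94

Secant formula: x_{n+1} = x_n - f(x_n)(x_n - x_{n-1})/(f(x_n) - f(x_{n-1}))

Iteration 1:
  f(-0.090000) = -1.085953
  f(0.940000) = 0.350212
  x_2 = 0.940000 - 0.350212×(0.940000 - (-0.090000))/(0.350212 - (-1.085953))
       = 0.688832
Iteration 2:
  f(0.940000) = 0.350212
  f(0.688832) = -0.083157
  x_3 = 0.688832 - (-0.083157)×(0.688832 - 0.940000)/(-0.083157 - 0.350212)
       = 0.737027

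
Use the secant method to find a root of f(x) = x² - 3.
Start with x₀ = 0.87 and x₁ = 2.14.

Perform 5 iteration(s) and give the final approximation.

f(x) = x² - 3
x₀ = 0.87, x₁ = 2.14

Secant formula: x_{n+1} = x_n - f(x_n)(x_n - x_{n-1})/(f(x_n) - f(x_{n-1}))

Iteration 1:
  f(0.870000) = -2.243100
  f(2.140000) = 1.579600
  x_2 = 2.140000 - 1.579600×(2.140000 - 0.870000)/(1.579600 - (-2.243100))
       = 1.615216
Iteration 2:
  f(2.140000) = 1.579600
  f(1.615216) = -0.391077
  x_3 = 1.615216 - (-0.391077)×(1.615216 - 2.140000)/(-0.391077 - 1.579600)
       = 1.719358
Iteration 3:
  f(1.615216) = -0.391077
  f(1.719358) = -0.043807
  x_4 = 1.719358 - (-0.043807)×(1.719358 - 1.615216)/(-0.043807 - (-0.391077))
       = 1.732496
Iteration 4:
  f(1.719358) = -0.043807
  f(1.732496) = 0.001541
  x_5 = 1.732496 - 0.001541×(1.732496 - 1.719358)/(0.001541 - (-0.043807))
       = 1.732049
Iteration 5:
  f(1.732496) = 0.001541
  f(1.732049) = -0.000006
  x_6 = 1.732049 - (-0.000006)×(1.732049 - 1.732496)/(-0.000006 - 0.001541)
       = 1.732051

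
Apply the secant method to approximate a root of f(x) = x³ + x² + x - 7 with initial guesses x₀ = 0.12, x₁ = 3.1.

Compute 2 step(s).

f(x) = x³ + x² + x - 7
x₀ = 0.12, x₁ = 3.1

Secant formula: x_{n+1} = x_n - f(x_n)(x_n - x_{n-1})/(f(x_n) - f(x_{n-1}))

Iteration 1:
  f(0.120000) = -6.863872
  f(3.100000) = 35.501000
  x_2 = 3.100000 - 35.501000×(3.100000 - 0.120000)/(35.501000 - (-6.863872))
       = 0.602814
Iteration 2:
  f(3.100000) = 35.501000
  f(0.602814) = -5.814749
  x_3 = 0.602814 - (-5.814749)×(0.602814 - 3.100000)/(-5.814749 - 35.501000)
       = 0.954266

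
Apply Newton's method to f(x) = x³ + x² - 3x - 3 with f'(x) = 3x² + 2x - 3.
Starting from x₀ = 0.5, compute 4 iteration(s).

f(x) = x³ + x² - 3x - 3
f'(x) = 3x² + 2x - 3
x₀ = 0.5

Newton-Raphson formula: x_{n+1} = x_n - f(x_n)/f'(x_n)

Iteration 1:
  f(0.500000) = -4.125000
  f'(0.500000) = -1.250000
  x_1 = 0.500000 - (-4.125000)/(-1.250000) = -2.800000
Iteration 2:
  f(-2.800000) = -8.712000
  f'(-2.800000) = 14.920000
  x_2 = -2.800000 - (-8.712000)/14.920000 = -2.216086
Iteration 3:
  f(-2.216086) = -2.323984
  f'(-2.216086) = 7.300937
  x_3 = -2.216086 - (-2.323984)/7.300937 = -1.897773
Iteration 4:
  f(-1.897773) = -0.540047
  f'(-1.897773) = 4.009078
  x_4 = -1.897773 - (-0.540047)/4.009078 = -1.763067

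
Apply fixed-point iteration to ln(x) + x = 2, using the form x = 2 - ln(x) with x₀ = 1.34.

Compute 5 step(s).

Equation: ln(x) + x = 2
Fixed-point form: x = 2 - ln(x)
x₀ = 1.34

x_1 = g(1.340000) = 1.707330
x_2 = g(1.707330) = 1.465069
x_3 = g(1.465069) = 1.618098
x_4 = g(1.618098) = 1.518749
x_5 = g(1.518749) = 1.582113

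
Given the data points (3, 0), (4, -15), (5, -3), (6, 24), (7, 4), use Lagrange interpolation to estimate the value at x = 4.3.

Lagrange interpolation formula:
P(x) = Σ yᵢ × Lᵢ(x)
where Lᵢ(x) = Π_{j≠i} (x - xⱼ)/(xᵢ - xⱼ)

L_0(4.3) = (4.3 - 4)/(3 - 4) × (4.3 - 5)/(3 - 5) × (4.3 - 6)/(3 - 6) × (4.3 - 7)/(3 - 7) = -0.040162
L_1(4.3) = (4.3 - 3)/(4 - 3) × (4.3 - 5)/(4 - 5) × (4.3 - 6)/(4 - 6) × (4.3 - 7)/(4 - 7) = 0.696150
L_2(4.3) = (4.3 - 3)/(5 - 3) × (4.3 - 4)/(5 - 4) × (4.3 - 6)/(5 - 6) × (4.3 - 7)/(5 - 7) = 0.447525
L_3(4.3) = (4.3 - 3)/(6 - 3) × (4.3 - 4)/(6 - 4) × (4.3 - 5)/(6 - 5) × (4.3 - 7)/(6 - 7) = -0.122850
L_4(4.3) = (4.3 - 3)/(7 - 3) × (4.3 - 4)/(7 - 4) × (4.3 - 5)/(7 - 5) × (4.3 - 6)/(7 - 6) = 0.019337

P(4.3) = 0×L_0(4.3) + (-15)×L_1(4.3) + (-3)×L_2(4.3) + 24×L_3(4.3) + 4×L_4(4.3)
P(4.3) = -14.655875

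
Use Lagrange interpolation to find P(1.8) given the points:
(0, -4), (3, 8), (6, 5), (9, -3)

Lagrange interpolation formula:
P(x) = Σ yᵢ × Lᵢ(x)
where Lᵢ(x) = Π_{j≠i} (x - xⱼ)/(xᵢ - xⱼ)

L_0(1.8) = (1.8 - 3)/(0 - 3) × (1.8 - 6)/(0 - 6) × (1.8 - 9)/(0 - 9) = 0.224000
L_1(1.8) = (1.8 - 0)/(3 - 0) × (1.8 - 6)/(3 - 6) × (1.8 - 9)/(3 - 9) = 1.008000
L_2(1.8) = (1.8 - 0)/(6 - 0) × (1.8 - 3)/(6 - 3) × (1.8 - 9)/(6 - 9) = -0.288000
L_3(1.8) = (1.8 - 0)/(9 - 0) × (1.8 - 3)/(9 - 3) × (1.8 - 6)/(9 - 6) = 0.056000

P(1.8) = (-4)×L_0(1.8) + 8×L_1(1.8) + 5×L_2(1.8) + (-3)×L_3(1.8)
P(1.8) = 5.560000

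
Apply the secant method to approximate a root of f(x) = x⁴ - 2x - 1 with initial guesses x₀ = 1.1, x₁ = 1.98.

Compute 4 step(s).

f(x) = x⁴ - 2x - 1
x₀ = 1.1, x₁ = 1.98

Secant formula: x_{n+1} = x_n - f(x_n)(x_n - x_{n-1})/(f(x_n) - f(x_{n-1}))

Iteration 1:
  f(1.100000) = -1.735900
  f(1.980000) = 10.409536
  x_2 = 1.980000 - 10.409536×(1.980000 - 1.100000)/(10.409536 - (-1.735900))
       = 1.225775
Iteration 2:
  f(1.980000) = 10.409536
  f(1.225775) = -1.193971
  x_3 = 1.225775 - (-1.193971)×(1.225775 - 1.980000)/(-1.193971 - 10.409536)
       = 1.303383
Iteration 3:
  f(1.225775) = -1.193971
  f(1.303383) = -0.720821
  x_4 = 1.303383 - (-0.720821)×(1.303383 - 1.225775)/(-0.720821 - (-1.193971))
       = 1.421615
Iteration 4:
  f(1.303383) = -0.720821
  f(1.421615) = 0.241165
  x_5 = 1.421615 - 0.241165×(1.421615 - 1.303383)/(0.241165 - (-0.720821))
       = 1.391975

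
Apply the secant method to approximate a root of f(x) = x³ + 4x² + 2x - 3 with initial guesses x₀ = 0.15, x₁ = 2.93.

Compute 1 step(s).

f(x) = x³ + 4x² + 2x - 3
x₀ = 0.15, x₁ = 2.93

Secant formula: x_{n+1} = x_n - f(x_n)(x_n - x_{n-1})/(f(x_n) - f(x_{n-1}))

Iteration 1:
  f(0.150000) = -2.606625
  f(2.930000) = 62.353357
  x_2 = 2.930000 - 62.353357×(2.930000 - 0.150000)/(62.353357 - (-2.606625))
       = 0.261552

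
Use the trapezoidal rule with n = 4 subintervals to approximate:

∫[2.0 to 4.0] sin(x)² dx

f(x) = sin(x)²
a = 2.0, b = 4.0, n = 4
h = (b - a)/n = 0.500000

Trapezoidal rule: (h/2)[f(x₀) + 2f(x₁) + 2f(x₂) + ... + f(xₙ)]

x_0 = 2.0000, f(x_0) = 0.826822, coefficient = 1
x_1 = 2.5000, f(x_1) = 0.358169, coefficient = 2
x_2 = 3.0000, f(x_2) = 0.019915, coefficient = 2
x_3 = 3.5000, f(x_3) = 0.123049, coefficient = 2
x_4 = 4.0000, f(x_4) = 0.572750, coefficient = 1

I ≈ (0.500000/2) × 2.401837 = 0.600459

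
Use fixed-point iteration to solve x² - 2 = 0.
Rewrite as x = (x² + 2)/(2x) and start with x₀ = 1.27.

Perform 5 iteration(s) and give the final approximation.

Equation: x² - 2 = 0
Fixed-point form: x = (x² + 2)/(2x)
x₀ = 1.27

x_1 = g(1.270000) = 1.422402
x_2 = g(1.422402) = 1.414237
x_3 = g(1.414237) = 1.414214
x_4 = g(1.414214) = 1.414214
x_5 = g(1.414214) = 1.414214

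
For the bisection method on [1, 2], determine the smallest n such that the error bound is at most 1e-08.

We need (b-a)/2^n ≤ 1e-08
(2 - 1)/2^n ≤ 1e-08
1/2^n ≤ 1e-08
2^n ≥ 100000000
n ≥ log₂(100000000) = 26.58
n ≥ 27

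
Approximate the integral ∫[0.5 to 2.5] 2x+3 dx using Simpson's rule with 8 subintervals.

f(x) = 2x+3
a = 0.5, b = 2.5, n = 8
h = (b - a)/n = 0.250000

Simpson's rule: (h/3)[f(x₀) + 4f(x₁) + 2f(x₂) + ... + f(xₙ)]

x_0 = 0.5000, f(x_0) = 4.000000, coefficient = 1
x_1 = 0.7500, f(x_1) = 4.500000, coefficient = 4
x_2 = 1.0000, f(x_2) = 5.000000, coefficient = 2
x_3 = 1.2500, f(x_3) = 5.500000, coefficient = 4
x_4 = 1.5000, f(x_4) = 6.000000, coefficient = 2
x_5 = 1.7500, f(x_5) = 6.500000, coefficient = 4
x_6 = 2.0000, f(x_6) = 7.000000, coefficient = 2
x_7 = 2.2500, f(x_7) = 7.500000, coefficient = 4
x_8 = 2.5000, f(x_8) = 8.000000, coefficient = 1

I ≈ (0.250000/3) × 144.000000 = 12.000000
Exact value: 12.000000
Error: 0.000000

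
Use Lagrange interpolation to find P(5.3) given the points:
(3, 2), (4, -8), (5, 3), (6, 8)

Lagrange interpolation formula:
P(x) = Σ yᵢ × Lᵢ(x)
where Lᵢ(x) = Π_{j≠i} (x - xⱼ)/(xᵢ - xⱼ)

L_0(5.3) = (5.3 - 4)/(3 - 4) × (5.3 - 5)/(3 - 5) × (5.3 - 6)/(3 - 6) = 0.045500
L_1(5.3) = (5.3 - 3)/(4 - 3) × (5.3 - 5)/(4 - 5) × (5.3 - 6)/(4 - 6) = -0.241500
L_2(5.3) = (5.3 - 3)/(5 - 3) × (5.3 - 4)/(5 - 4) × (5.3 - 6)/(5 - 6) = 1.046500
L_3(5.3) = (5.3 - 3)/(6 - 3) × (5.3 - 4)/(6 - 4) × (5.3 - 5)/(6 - 5) = 0.149500

P(5.3) = 2×L_0(5.3) + (-8)×L_1(5.3) + 3×L_2(5.3) + 8×L_3(5.3)
P(5.3) = 6.358500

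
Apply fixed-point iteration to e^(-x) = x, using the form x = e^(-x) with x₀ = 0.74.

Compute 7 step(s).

Equation: e^(-x) = x
Fixed-point form: x = e^(-x)
x₀ = 0.74

x_1 = g(0.740000) = 0.477114
x_2 = g(0.477114) = 0.620572
x_3 = g(0.620572) = 0.537637
x_4 = g(0.537637) = 0.584127
x_5 = g(0.584127) = 0.557592
x_6 = g(0.557592) = 0.572586
x_7 = g(0.572586) = 0.564065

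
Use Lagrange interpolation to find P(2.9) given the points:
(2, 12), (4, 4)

Lagrange interpolation formula:
P(x) = Σ yᵢ × Lᵢ(x)
where Lᵢ(x) = Π_{j≠i} (x - xⱼ)/(xᵢ - xⱼ)

L_0(2.9) = (2.9 - 4)/(2 - 4) = 0.550000
L_1(2.9) = (2.9 - 2)/(4 - 2) = 0.450000

P(2.9) = 12×L_0(2.9) + 4×L_1(2.9)
P(2.9) = 8.400000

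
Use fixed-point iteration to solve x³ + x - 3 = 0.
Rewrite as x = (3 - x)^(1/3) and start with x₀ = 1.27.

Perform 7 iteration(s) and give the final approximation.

Equation: x³ + x - 3 = 0
Fixed-point form: x = (3 - x)^(1/3)
x₀ = 1.27

x_1 = g(1.270000) = 1.200463
x_2 = g(1.200463) = 1.216336
x_3 = g(1.216336) = 1.212749
x_4 = g(1.212749) = 1.213562
x_5 = g(1.213562) = 1.213378
x_6 = g(1.213378) = 1.213419
x_7 = g(1.213419) = 1.213410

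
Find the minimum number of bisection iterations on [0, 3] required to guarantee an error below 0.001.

We need (b-a)/2^n ≤ 0.001
(3 - 0)/2^n ≤ 0.001
3/2^n ≤ 0.001
2^n ≥ 3000
n ≥ log₂(3000) = 11.55
n ≥ 12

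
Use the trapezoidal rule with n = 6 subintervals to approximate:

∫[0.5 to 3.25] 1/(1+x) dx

f(x) = 1/(1+x)
a = 0.5, b = 3.25, n = 6
h = (b - a)/n = 0.458333

Trapezoidal rule: (h/2)[f(x₀) + 2f(x₁) + 2f(x₂) + ... + f(xₙ)]

x_0 = 0.5000, f(x_0) = 0.666667, coefficient = 1
x_1 = 0.9583, f(x_1) = 0.510638, coefficient = 2
x_2 = 1.4167, f(x_2) = 0.413793, coefficient = 2
x_3 = 1.8750, f(x_3) = 0.347826, coefficient = 2
x_4 = 2.3333, f(x_4) = 0.300000, coefficient = 2
x_5 = 2.7917, f(x_5) = 0.263736, coefficient = 2
x_6 = 3.2500, f(x_6) = 0.235294, coefficient = 1

I ≈ (0.458333/2) × 4.573948 = 1.048196
Exact value: 1.041454
Error: 0.006743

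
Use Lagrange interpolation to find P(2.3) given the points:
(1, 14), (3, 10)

Lagrange interpolation formula:
P(x) = Σ yᵢ × Lᵢ(x)
where Lᵢ(x) = Π_{j≠i} (x - xⱼ)/(xᵢ - xⱼ)

L_0(2.3) = (2.3 - 3)/(1 - 3) = 0.350000
L_1(2.3) = (2.3 - 1)/(3 - 1) = 0.650000

P(2.3) = 14×L_0(2.3) + 10×L_1(2.3)
P(2.3) = 11.400000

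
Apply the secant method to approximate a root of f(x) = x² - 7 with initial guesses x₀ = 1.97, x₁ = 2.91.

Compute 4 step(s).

f(x) = x² - 7
x₀ = 1.97, x₁ = 2.91

Secant formula: x_{n+1} = x_n - f(x_n)(x_n - x_{n-1})/(f(x_n) - f(x_{n-1}))

Iteration 1:
  f(1.970000) = -3.119100
  f(2.910000) = 1.468100
  x_2 = 2.910000 - 1.468100×(2.910000 - 1.970000)/(1.468100 - (-3.119100))
       = 2.609160
Iteration 2:
  f(2.910000) = 1.468100
  f(2.609160) = -0.192285
  x_3 = 2.609160 - (-0.192285)×(2.609160 - 2.910000)/(-0.192285 - 1.468100)
       = 2.643999
Iteration 3:
  f(2.609160) = -0.192285
  f(2.643999) = -0.009267
  x_4 = 2.643999 - (-0.009267)×(2.643999 - 2.609160)/(-0.009267 - (-0.192285))
       = 2.645764
Iteration 4:
  f(2.643999) = -0.009267
  f(2.645764) = 0.000065
  x_5 = 2.645764 - 0.000065×(2.645764 - 2.643999)/(0.000065 - (-0.009267))
       = 2.645751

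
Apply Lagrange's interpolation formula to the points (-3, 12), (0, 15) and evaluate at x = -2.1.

Lagrange interpolation formula:
P(x) = Σ yᵢ × Lᵢ(x)
where Lᵢ(x) = Π_{j≠i} (x - xⱼ)/(xᵢ - xⱼ)

L_0(-2.1) = (-2.1 - 0)/(-3 - 0) = 0.700000
L_1(-2.1) = (-2.1 - (-3))/(0 - (-3)) = 0.300000

P(-2.1) = 12×L_0(-2.1) + 15×L_1(-2.1)
P(-2.1) = 12.900000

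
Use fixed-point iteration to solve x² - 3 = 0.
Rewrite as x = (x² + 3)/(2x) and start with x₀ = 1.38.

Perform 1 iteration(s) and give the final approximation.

Equation: x² - 3 = 0
Fixed-point form: x = (x² + 3)/(2x)
x₀ = 1.38

x_1 = g(1.380000) = 1.776957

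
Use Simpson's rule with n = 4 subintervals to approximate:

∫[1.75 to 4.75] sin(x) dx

f(x) = sin(x)
a = 1.75, b = 4.75, n = 4
h = (b - a)/n = 0.750000

Simpson's rule: (h/3)[f(x₀) + 4f(x₁) + 2f(x₂) + ... + f(xₙ)]

x_0 = 1.7500, f(x_0) = 0.983986, coefficient = 1
x_1 = 2.5000, f(x_1) = 0.598472, coefficient = 4
x_2 = 3.2500, f(x_2) = -0.108195, coefficient = 2
x_3 = 4.0000, f(x_3) = -0.756802, coefficient = 4
x_4 = 4.7500, f(x_4) = -0.999293, coefficient = 1

I ≈ (0.750000/3) × -0.865019 = -0.216255
Exact value: -0.215848
Error: 0.000406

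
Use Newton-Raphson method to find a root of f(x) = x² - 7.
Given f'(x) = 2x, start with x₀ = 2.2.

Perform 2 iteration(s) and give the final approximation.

f(x) = x² - 7
f'(x) = 2x
x₀ = 2.2

Newton-Raphson formula: x_{n+1} = x_n - f(x_n)/f'(x_n)

Iteration 1:
  f(2.200000) = -2.160000
  f'(2.200000) = 4.400000
  x_1 = 2.200000 - (-2.160000)/4.400000 = 2.690909
Iteration 2:
  f(2.690909) = 0.240992
  f'(2.690909) = 5.381818
  x_2 = 2.690909 - 0.240992/5.381818 = 2.646130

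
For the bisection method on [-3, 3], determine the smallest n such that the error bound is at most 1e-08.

We need (b-a)/2^n ≤ 1e-08
(3 - (-3))/2^n ≤ 1e-08
6/2^n ≤ 1e-08
2^n ≥ 600000000
n ≥ log₂(600000000) = 29.16
n ≥ 30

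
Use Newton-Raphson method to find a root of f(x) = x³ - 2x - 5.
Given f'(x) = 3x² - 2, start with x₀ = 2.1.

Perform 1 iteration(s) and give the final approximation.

f(x) = x³ - 2x - 5
f'(x) = 3x² - 2
x₀ = 2.1

Newton-Raphson formula: x_{n+1} = x_n - f(x_n)/f'(x_n)

Iteration 1:
  f(2.100000) = 0.061000
  f'(2.100000) = 11.230000
  x_1 = 2.100000 - 0.061000/11.230000 = 2.094568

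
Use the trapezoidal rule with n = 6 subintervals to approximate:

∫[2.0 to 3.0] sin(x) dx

f(x) = sin(x)
a = 2.0, b = 3.0, n = 6
h = (b - a)/n = 0.166667

Trapezoidal rule: (h/2)[f(x₀) + 2f(x₁) + 2f(x₂) + ... + f(xₙ)]

x_0 = 2.0000, f(x_0) = 0.909297, coefficient = 1
x_1 = 2.1667, f(x_1) = 0.827660, coefficient = 2
x_2 = 2.3333, f(x_2) = 0.723086, coefficient = 2
x_3 = 2.5000, f(x_3) = 0.598472, coefficient = 2
x_4 = 2.6667, f(x_4) = 0.457273, coefficient = 2
x_5 = 2.8333, f(x_5) = 0.303400, coefficient = 2
x_6 = 3.0000, f(x_6) = 0.141120, coefficient = 1

I ≈ (0.166667/2) × 6.870200 = 0.572517
Exact value: 0.573846
Error: 0.001329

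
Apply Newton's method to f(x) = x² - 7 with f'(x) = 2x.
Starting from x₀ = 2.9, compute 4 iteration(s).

f(x) = x² - 7
f'(x) = 2x
x₀ = 2.9

Newton-Raphson formula: x_{n+1} = x_n - f(x_n)/f'(x_n)

Iteration 1:
  f(2.900000) = 1.410000
  f'(2.900000) = 5.800000
  x_1 = 2.900000 - 1.410000/5.800000 = 2.656897
Iteration 2:
  f(2.656897) = 0.059099
  f'(2.656897) = 5.313793
  x_2 = 2.656897 - 0.059099/5.313793 = 2.645775
Iteration 3:
  f(2.645775) = 0.000124
  f'(2.645775) = 5.291549
  x_3 = 2.645775 - 0.000124/5.291549 = 2.645751
Iteration 4:
  f(2.645751) = 0.000000
  f'(2.645751) = 5.291503
  x_4 = 2.645751 - 0.000000/5.291503 = 2.645751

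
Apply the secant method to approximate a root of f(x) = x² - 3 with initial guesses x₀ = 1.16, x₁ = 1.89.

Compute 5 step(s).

f(x) = x² - 3
x₀ = 1.16, x₁ = 1.89

Secant formula: x_{n+1} = x_n - f(x_n)(x_n - x_{n-1})/(f(x_n) - f(x_{n-1}))

Iteration 1:
  f(1.160000) = -1.654400
  f(1.890000) = 0.572100
  x_2 = 1.890000 - 0.572100×(1.890000 - 1.160000)/(0.572100 - (-1.654400))
       = 1.702426
Iteration 2:
  f(1.890000) = 0.572100
  f(1.702426) = -0.101745
  x_3 = 1.702426 - (-0.101745)×(1.702426 - 1.890000)/(-0.101745 - 0.572100)
       = 1.730748
Iteration 3:
  f(1.702426) = -0.101745
  f(1.730748) = -0.004510
  x_4 = 1.730748 - (-0.004510)×(1.730748 - 1.702426)/(-0.004510 - (-0.101745))
       = 1.732062
Iteration 4:
  f(1.730748) = -0.004510
  f(1.732062) = 0.000039
  x_5 = 1.732062 - 0.000039×(1.732062 - 1.730748)/(0.000039 - (-0.004510))
       = 1.732051
Iteration 5:
  f(1.732062) = 0.000039
  f(1.732051) = 0.000000
  x_6 = 1.732051 - 0.000000×(1.732051 - 1.732062)/(0.000000 - 0.000039)
       = 1.732051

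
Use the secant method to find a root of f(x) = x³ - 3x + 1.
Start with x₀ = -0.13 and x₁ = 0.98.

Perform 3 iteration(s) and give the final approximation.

f(x) = x³ - 3x + 1
x₀ = -0.13, x₁ = 0.98

Secant formula: x_{n+1} = x_n - f(x_n)(x_n - x_{n-1})/(f(x_n) - f(x_{n-1}))

Iteration 1:
  f(-0.130000) = 1.387803
  f(0.980000) = -0.998808
  x_2 = 0.980000 - (-0.998808)×(0.980000 - (-0.130000))/(-0.998808 - 1.387803)
       = 0.515460
Iteration 2:
  f(0.980000) = -0.998808
  f(0.515460) = -0.409422
  x_3 = 0.515460 - (-0.409422)×(0.515460 - 0.980000)/(-0.409422 - (-0.998808))
       = 0.192763
Iteration 3:
  f(0.515460) = -0.409422
  f(0.192763) = 0.428875
  x_4 = 0.192763 - 0.428875×(0.192763 - 0.515460)/(0.428875 - (-0.409422))
       = 0.357855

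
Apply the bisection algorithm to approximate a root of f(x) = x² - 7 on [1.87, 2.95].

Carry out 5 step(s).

f(x) = x² - 7
Initial interval: [1.87, 2.95]

Iteration 1:
  c_1 = (1.870000 + 2.950000)/2 = 2.410000
  f(c_1) = f(2.410000) = -1.191900
  f(a) × f(c) ≥ 0, new interval: [2.410000, 2.950000]
Iteration 2:
  c_2 = (2.410000 + 2.950000)/2 = 2.680000
  f(c_2) = f(2.680000) = 0.182400
  f(a) × f(c) < 0, new interval: [2.410000, 2.680000]
Iteration 3:
  c_3 = (2.410000 + 2.680000)/2 = 2.545000
  f(c_3) = f(2.545000) = -0.522975
  f(a) × f(c) ≥ 0, new interval: [2.545000, 2.680000]
Iteration 4:
  c_4 = (2.545000 + 2.680000)/2 = 2.612500
  f(c_4) = f(2.612500) = -0.174844
  f(a) × f(c) ≥ 0, new interval: [2.612500, 2.680000]
Iteration 5:
  c_5 = (2.612500 + 2.680000)/2 = 2.646250
  f(c_5) = f(2.646250) = 0.002639
  f(a) × f(c) < 0, new interval: [2.612500, 2.646250]

After 5 iteration(s), the approximation is c_5 = 2.646250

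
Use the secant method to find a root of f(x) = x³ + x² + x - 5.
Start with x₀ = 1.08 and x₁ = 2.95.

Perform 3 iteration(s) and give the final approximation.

f(x) = x³ + x² + x - 5
x₀ = 1.08, x₁ = 2.95

Secant formula: x_{n+1} = x_n - f(x_n)(x_n - x_{n-1})/(f(x_n) - f(x_{n-1}))

Iteration 1:
  f(1.080000) = -1.493888
  f(2.950000) = 32.324875
  x_2 = 2.950000 - 32.324875×(2.950000 - 1.080000)/(32.324875 - (-1.493888))
       = 1.162604
Iteration 2:
  f(2.950000) = 32.324875
  f(1.162604) = -0.914315
  x_3 = 1.162604 - (-0.914315)×(1.162604 - 2.950000)/(-0.914315 - 32.324875)
       = 1.211770
Iteration 3:
  f(1.162604) = -0.914315
  f(1.211770) = -0.540494
  x_4 = 1.211770 - (-0.540494)×(1.211770 - 1.162604)/(-0.540494 - (-0.914315))
       = 1.282858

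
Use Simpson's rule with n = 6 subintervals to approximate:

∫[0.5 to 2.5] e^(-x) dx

f(x) = e^(-x)
a = 0.5, b = 2.5, n = 6
h = (b - a)/n = 0.333333

Simpson's rule: (h/3)[f(x₀) + 4f(x₁) + 2f(x₂) + ... + f(xₙ)]

x_0 = 0.5000, f(x_0) = 0.606531, coefficient = 1
x_1 = 0.8333, f(x_1) = 0.434598, coefficient = 4
x_2 = 1.1667, f(x_2) = 0.311403, coefficient = 2
x_3 = 1.5000, f(x_3) = 0.223130, coefficient = 4
x_4 = 1.8333, f(x_4) = 0.159880, coefficient = 2
x_5 = 2.1667, f(x_5) = 0.114559, coefficient = 4
x_6 = 2.5000, f(x_6) = 0.082085, coefficient = 1

I ≈ (0.333333/3) × 4.720330 = 0.524481
Exact value: 0.524446
Error: 0.000035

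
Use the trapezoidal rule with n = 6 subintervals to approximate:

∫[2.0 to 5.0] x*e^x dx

f(x) = x*e^x
a = 2.0, b = 5.0, n = 6
h = (b - a)/n = 0.500000

Trapezoidal rule: (h/2)[f(x₀) + 2f(x₁) + 2f(x₂) + ... + f(xₙ)]

x_0 = 2.0000, f(x_0) = 14.778112, coefficient = 1
x_1 = 2.5000, f(x_1) = 30.456235, coefficient = 2
x_2 = 3.0000, f(x_2) = 60.256611, coefficient = 2
x_3 = 3.5000, f(x_3) = 115.904082, coefficient = 2
x_4 = 4.0000, f(x_4) = 218.392600, coefficient = 2
x_5 = 4.5000, f(x_5) = 405.077091, coefficient = 2
x_6 = 5.0000, f(x_6) = 742.065796, coefficient = 1

I ≈ (0.500000/2) × 2417.017145 = 604.254286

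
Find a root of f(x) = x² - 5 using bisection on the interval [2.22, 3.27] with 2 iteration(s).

f(x) = x² - 5
Initial interval: [2.22, 3.27]

Iteration 1:
  c_1 = (2.220000 + 3.270000)/2 = 2.745000
  f(c_1) = f(2.745000) = 2.535025
  f(a) × f(c) < 0, new interval: [2.220000, 2.745000]
Iteration 2:
  c_2 = (2.220000 + 2.745000)/2 = 2.482500
  f(c_2) = f(2.482500) = 1.162806
  f(a) × f(c) < 0, new interval: [2.220000, 2.482500]

After 2 iteration(s), the approximation is c_2 = 2.482500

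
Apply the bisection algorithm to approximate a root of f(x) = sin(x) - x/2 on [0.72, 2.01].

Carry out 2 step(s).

f(x) = sin(x) - x/2
Initial interval: [0.72, 2.01]

Iteration 1:
  c_1 = (0.720000 + 2.010000)/2 = 1.365000
  f(c_1) = f(1.365000) = 0.296399
  f(a) × f(c) ≥ 0, new interval: [1.365000, 2.010000]
Iteration 2:
  c_2 = (1.365000 + 2.010000)/2 = 1.687500
  f(c_2) = f(1.687500) = 0.149448
  f(a) × f(c) ≥ 0, new interval: [1.687500, 2.010000]

After 2 iteration(s), the approximation is c_2 = 1.687500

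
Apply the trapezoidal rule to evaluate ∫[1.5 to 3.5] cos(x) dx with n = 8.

f(x) = cos(x)
a = 1.5, b = 3.5, n = 8
h = (b - a)/n = 0.250000

Trapezoidal rule: (h/2)[f(x₀) + 2f(x₁) + 2f(x₂) + ... + f(xₙ)]

x_0 = 1.5000, f(x_0) = 0.070737, coefficient = 1
x_1 = 1.7500, f(x_1) = -0.178246, coefficient = 2
x_2 = 2.0000, f(x_2) = -0.416147, coefficient = 2
x_3 = 2.2500, f(x_3) = -0.628174, coefficient = 2
x_4 = 2.5000, f(x_4) = -0.801144, coefficient = 2
x_5 = 2.7500, f(x_5) = -0.924302, coefficient = 2
x_6 = 3.0000, f(x_6) = -0.989992, coefficient = 2
x_7 = 3.2500, f(x_7) = -0.994130, coefficient = 2
x_8 = 3.5000, f(x_8) = -0.936457, coefficient = 1

I ≈ (0.250000/2) × -10.729989 = -1.341249
Exact value: -1.348278
Error: 0.007030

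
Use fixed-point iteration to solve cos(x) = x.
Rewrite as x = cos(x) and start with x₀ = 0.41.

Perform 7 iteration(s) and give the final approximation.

Equation: cos(x) = x
Fixed-point form: x = cos(x)
x₀ = 0.41

x_1 = g(0.410000) = 0.917121
x_2 = g(0.917121) = 0.608108
x_3 = g(0.608108) = 0.820730
x_4 = g(0.820730) = 0.681687
x_5 = g(0.681687) = 0.776511
x_6 = g(0.776511) = 0.713363
x_7 = g(0.713363) = 0.756165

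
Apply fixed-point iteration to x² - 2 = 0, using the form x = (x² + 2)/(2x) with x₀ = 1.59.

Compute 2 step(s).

Equation: x² - 2 = 0
Fixed-point form: x = (x² + 2)/(2x)
x₀ = 1.59

x_1 = g(1.590000) = 1.423931
x_2 = g(1.423931) = 1.414247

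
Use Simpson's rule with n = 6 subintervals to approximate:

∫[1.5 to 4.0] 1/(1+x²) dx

f(x) = 1/(1+x²)
a = 1.5, b = 4.0, n = 6
h = (b - a)/n = 0.416667

Simpson's rule: (h/3)[f(x₀) + 4f(x₁) + 2f(x₂) + ... + f(xₙ)]

x_0 = 1.5000, f(x_0) = 0.307692, coefficient = 1
x_1 = 1.9167, f(x_1) = 0.213967, coefficient = 4
x_2 = 2.3333, f(x_2) = 0.155172, coefficient = 2
x_3 = 2.7500, f(x_3) = 0.116788, coefficient = 4
x_4 = 3.1667, f(x_4) = 0.090680, coefficient = 2
x_5 = 3.5833, f(x_5) = 0.072253, coefficient = 4
x_6 = 4.0000, f(x_6) = 0.058824, coefficient = 1

I ≈ (0.416667/3) × 2.470255 = 0.343091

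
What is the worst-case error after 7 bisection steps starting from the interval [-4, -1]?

Bisection error bound: |error| ≤ (b-a)/2^n
|error| ≤ (-1 - (-4))/2^7 = 3/2^7
|error| ≤ 0.0234375000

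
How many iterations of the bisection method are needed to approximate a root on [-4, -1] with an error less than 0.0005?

We need (b-a)/2^n ≤ 0.0005
(-1 - (-4))/2^n ≤ 0.0005
3/2^n ≤ 0.0005
2^n ≥ 6000
n ≥ log₂(6000) = 12.55
n ≥ 13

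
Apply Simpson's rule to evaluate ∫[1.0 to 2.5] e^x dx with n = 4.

f(x) = e^x
a = 1.0, b = 2.5, n = 4
h = (b - a)/n = 0.375000

Simpson's rule: (h/3)[f(x₀) + 4f(x₁) + 2f(x₂) + ... + f(xₙ)]

x_0 = 1.0000, f(x_0) = 2.718282, coefficient = 1
x_1 = 1.3750, f(x_1) = 3.955077, coefficient = 4
x_2 = 1.7500, f(x_2) = 5.754603, coefficient = 2
x_3 = 2.1250, f(x_3) = 8.372897, coefficient = 4
x_4 = 2.5000, f(x_4) = 12.182494, coefficient = 1

I ≈ (0.375000/3) × 75.721878 = 9.465235
Exact value: 9.464212
Error: 0.001023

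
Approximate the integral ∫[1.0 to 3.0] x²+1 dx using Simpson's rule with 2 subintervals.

f(x) = x²+1
a = 1.0, b = 3.0, n = 2
h = (b - a)/n = 1.000000

Simpson's rule: (h/3)[f(x₀) + 4f(x₁) + 2f(x₂) + ... + f(xₙ)]

x_0 = 1.0000, f(x_0) = 2.000000, coefficient = 1
x_1 = 2.0000, f(x_1) = 5.000000, coefficient = 4
x_2 = 3.0000, f(x_2) = 10.000000, coefficient = 1

I ≈ (1.000000/3) × 32.000000 = 10.666667
Exact value: 10.666667
Error: 0.000000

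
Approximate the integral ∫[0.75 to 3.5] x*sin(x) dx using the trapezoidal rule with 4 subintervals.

f(x) = x*sin(x)
a = 0.75, b = 3.5, n = 4
h = (b - a)/n = 0.687500

Trapezoidal rule: (h/2)[f(x₀) + 2f(x₁) + 2f(x₂) + ... + f(xₙ)]

x_0 = 0.7500, f(x_0) = 0.511229, coefficient = 1
x_1 = 1.4375, f(x_1) = 1.424748, coefficient = 2
x_2 = 2.1250, f(x_2) = 1.806930, coefficient = 2
x_3 = 2.8125, f(x_3) = 0.908956, coefficient = 2
x_4 = 3.5000, f(x_4) = -1.227741, coefficient = 1

I ≈ (0.687500/2) × 7.564756 = 2.600385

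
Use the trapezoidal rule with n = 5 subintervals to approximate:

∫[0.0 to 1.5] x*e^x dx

f(x) = x*e^x
a = 0.0, b = 1.5, n = 5
h = (b - a)/n = 0.300000

Trapezoidal rule: (h/2)[f(x₀) + 2f(x₁) + 2f(x₂) + ... + f(xₙ)]

x_0 = 0.0000, f(x_0) = 0.000000, coefficient = 1
x_1 = 0.3000, f(x_1) = 0.404958, coefficient = 2
x_2 = 0.6000, f(x_2) = 1.093271, coefficient = 2
x_3 = 0.9000, f(x_3) = 2.213643, coefficient = 2
x_4 = 1.2000, f(x_4) = 3.984140, coefficient = 2
x_5 = 1.5000, f(x_5) = 6.722534, coefficient = 1

I ≈ (0.300000/2) × 22.114558 = 3.317184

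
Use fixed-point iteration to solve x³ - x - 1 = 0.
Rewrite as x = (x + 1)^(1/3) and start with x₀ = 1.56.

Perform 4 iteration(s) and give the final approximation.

Equation: x³ - x - 1 = 0
Fixed-point form: x = (x + 1)^(1/3)
x₀ = 1.56

x_1 = g(1.560000) = 1.367981
x_2 = g(1.367981) = 1.332885
x_3 = g(1.332885) = 1.326267
x_4 = g(1.326267) = 1.325012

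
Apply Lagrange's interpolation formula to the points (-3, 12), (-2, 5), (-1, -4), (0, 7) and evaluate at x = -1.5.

Lagrange interpolation formula:
P(x) = Σ yᵢ × Lᵢ(x)
where Lᵢ(x) = Π_{j≠i} (x - xⱼ)/(xᵢ - xⱼ)

L_0(-1.5) = (-1.5 - (-2))/(-3 - (-2)) × (-1.5 - (-1))/(-3 - (-1)) × (-1.5 - 0)/(-3 - 0) = -0.062500
L_1(-1.5) = (-1.5 - (-3))/(-2 - (-3)) × (-1.5 - (-1))/(-2 - (-1)) × (-1.5 - 0)/(-2 - 0) = 0.562500
L_2(-1.5) = (-1.5 - (-3))/(-1 - (-3)) × (-1.5 - (-2))/(-1 - (-2)) × (-1.5 - 0)/(-1 - 0) = 0.562500
L_3(-1.5) = (-1.5 - (-3))/(0 - (-3)) × (-1.5 - (-2))/(0 - (-2)) × (-1.5 - (-1))/(0 - (-1)) = -0.062500

P(-1.5) = 12×L_0(-1.5) + 5×L_1(-1.5) + (-4)×L_2(-1.5) + 7×L_3(-1.5)
P(-1.5) = -0.625000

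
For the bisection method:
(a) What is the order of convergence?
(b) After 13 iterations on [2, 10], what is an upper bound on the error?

(a) Bisection has linear (order 1) convergence; the error is halved each step.

(b) Error bound = (b-a)/2^n = (10 - 2)/2^{13}
    = 8/2^{13}

(a) 1 (linear); (b) error ≤ 9.77e-04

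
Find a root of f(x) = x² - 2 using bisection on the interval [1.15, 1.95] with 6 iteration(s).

f(x) = x² - 2
Initial interval: [1.15, 1.95]

Iteration 1:
  c_1 = (1.150000 + 1.950000)/2 = 1.550000
  f(c_1) = f(1.550000) = 0.402500
  f(a) × f(c) < 0, new interval: [1.150000, 1.550000]
Iteration 2:
  c_2 = (1.150000 + 1.550000)/2 = 1.350000
  f(c_2) = f(1.350000) = -0.177500
  f(a) × f(c) ≥ 0, new interval: [1.350000, 1.550000]
Iteration 3:
  c_3 = (1.350000 + 1.550000)/2 = 1.450000
  f(c_3) = f(1.450000) = 0.102500
  f(a) × f(c) < 0, new interval: [1.350000, 1.450000]
Iteration 4:
  c_4 = (1.350000 + 1.450000)/2 = 1.400000
  f(c_4) = f(1.400000) = -0.040000
  f(a) × f(c) ≥ 0, new interval: [1.400000, 1.450000]
Iteration 5:
  c_5 = (1.400000 + 1.450000)/2 = 1.425000
  f(c_5) = f(1.425000) = 0.030625
  f(a) × f(c) < 0, new interval: [1.400000, 1.425000]
Iteration 6:
  c_6 = (1.400000 + 1.425000)/2 = 1.412500
  f(c_6) = f(1.412500) = -0.004844
  f(a) × f(c) ≥ 0, new interval: [1.412500, 1.425000]

After 6 iteration(s), the approximation is c_6 = 1.412500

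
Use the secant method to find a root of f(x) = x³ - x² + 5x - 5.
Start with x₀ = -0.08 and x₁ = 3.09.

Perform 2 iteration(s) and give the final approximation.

f(x) = x³ - x² + 5x - 5
x₀ = -0.08, x₁ = 3.09

Secant formula: x_{n+1} = x_n - f(x_n)(x_n - x_{n-1})/(f(x_n) - f(x_{n-1}))

Iteration 1:
  f(-0.080000) = -5.406912
  f(3.090000) = 30.405529
  x_2 = 3.090000 - 30.405529×(3.090000 - (-0.080000))/(30.405529 - (-5.406912))
       = 0.398602
Iteration 2:
  f(3.090000) = 30.405529
  f(0.398602) = -3.102542
  x_3 = 0.398602 - (-3.102542)×(0.398602 - 3.090000)/(-3.102542 - 30.405529)
       = 0.647801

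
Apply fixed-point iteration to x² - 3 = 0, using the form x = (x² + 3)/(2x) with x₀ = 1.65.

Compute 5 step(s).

Equation: x² - 3 = 0
Fixed-point form: x = (x² + 3)/(2x)
x₀ = 1.65

x_1 = g(1.650000) = 1.734091
x_2 = g(1.734091) = 1.732052
x_3 = g(1.732052) = 1.732051
x_4 = g(1.732051) = 1.732051
x_5 = g(1.732051) = 1.732051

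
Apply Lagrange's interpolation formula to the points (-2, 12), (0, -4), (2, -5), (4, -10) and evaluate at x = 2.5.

Lagrange interpolation formula:
P(x) = Σ yᵢ × Lᵢ(x)
where Lᵢ(x) = Π_{j≠i} (x - xⱼ)/(xᵢ - xⱼ)

L_0(2.5) = (2.5 - 0)/(-2 - 0) × (2.5 - 2)/(-2 - 2) × (2.5 - 4)/(-2 - 4) = 0.039062
L_1(2.5) = (2.5 - (-2))/(0 - (-2)) × (2.5 - 2)/(0 - 2) × (2.5 - 4)/(0 - 4) = -0.210938
L_2(2.5) = (2.5 - (-2))/(2 - (-2)) × (2.5 - 0)/(2 - 0) × (2.5 - 4)/(2 - 4) = 1.054688
L_3(2.5) = (2.5 - (-2))/(4 - (-2)) × (2.5 - 0)/(4 - 0) × (2.5 - 2)/(4 - 2) = 0.117188

P(2.5) = 12×L_0(2.5) + (-4)×L_1(2.5) + (-5)×L_2(2.5) + (-10)×L_3(2.5)
P(2.5) = -5.132812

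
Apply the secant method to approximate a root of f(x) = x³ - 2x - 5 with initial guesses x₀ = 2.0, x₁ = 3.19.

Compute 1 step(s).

f(x) = x³ - 2x - 5
x₀ = 2.0, x₁ = 3.19

Secant formula: x_{n+1} = x_n - f(x_n)(x_n - x_{n-1})/(f(x_n) - f(x_{n-1}))

Iteration 1:
  f(2.000000) = -1.000000
  f(3.190000) = 21.081759
  x_2 = 3.190000 - 21.081759×(3.190000 - 2.000000)/(21.081759 - (-1.000000))
       = 2.053891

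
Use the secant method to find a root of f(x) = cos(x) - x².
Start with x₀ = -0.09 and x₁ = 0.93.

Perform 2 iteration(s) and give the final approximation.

f(x) = cos(x) - x²
x₀ = -0.09, x₁ = 0.93

Secant formula: x_{n+1} = x_n - f(x_n)(x_n - x_{n-1})/(f(x_n) - f(x_{n-1}))

Iteration 1:
  f(-0.090000) = 0.987853
  f(0.930000) = -0.267066
  x_2 = 0.930000 - (-0.267066)×(0.930000 - (-0.090000))/(-0.267066 - 0.987853)
       = 0.712928
Iteration 2:
  f(0.930000) = -0.267066
  f(0.712928) = 0.248183
  x_3 = 0.712928 - 0.248183×(0.712928 - 0.930000)/(0.248183 - (-0.267066))
       = 0.817487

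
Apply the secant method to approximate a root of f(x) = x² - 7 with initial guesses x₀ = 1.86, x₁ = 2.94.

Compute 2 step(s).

f(x) = x² - 7
x₀ = 1.86, x₁ = 2.94

Secant formula: x_{n+1} = x_n - f(x_n)(x_n - x_{n-1})/(f(x_n) - f(x_{n-1}))

Iteration 1:
  f(1.860000) = -3.540400
  f(2.940000) = 1.643600
  x_2 = 2.940000 - 1.643600×(2.940000 - 1.860000)/(1.643600 - (-3.540400))
       = 2.597583
Iteration 2:
  f(2.940000) = 1.643600
  f(2.597583) = -0.252561
  x_3 = 2.597583 - (-0.252561)×(2.597583 - 2.940000)/(-0.252561 - 1.643600)
       = 2.643192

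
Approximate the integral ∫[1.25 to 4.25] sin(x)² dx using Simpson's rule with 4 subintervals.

f(x) = sin(x)²
a = 1.25, b = 4.25, n = 4
h = (b - a)/n = 0.750000

Simpson's rule: (h/3)[f(x₀) + 4f(x₁) + 2f(x₂) + ... + f(xₙ)]

x_0 = 1.2500, f(x_0) = 0.900572, coefficient = 1
x_1 = 2.0000, f(x_1) = 0.826822, coefficient = 4
x_2 = 2.7500, f(x_2) = 0.145665, coefficient = 2
x_3 = 3.5000, f(x_3) = 0.123049, coefficient = 4
x_4 = 4.2500, f(x_4) = 0.801006, coefficient = 1

I ≈ (0.750000/3) × 5.792391 = 1.448098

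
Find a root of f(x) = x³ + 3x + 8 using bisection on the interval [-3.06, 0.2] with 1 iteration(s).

f(x) = x³ + 3x + 8
Initial interval: [-3.06, 0.2]

Iteration 1:
  c_1 = (-3.060000 + 0.200000)/2 = -1.430000
  f(c_1) = f(-1.430000) = 0.785793
  f(a) × f(c) < 0, new interval: [-3.060000, -1.430000]

After 1 iteration(s), the approximation is c_1 = -1.430000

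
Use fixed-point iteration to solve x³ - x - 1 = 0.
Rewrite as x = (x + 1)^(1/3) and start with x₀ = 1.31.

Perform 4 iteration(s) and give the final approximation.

Equation: x³ - x - 1 = 0
Fixed-point form: x = (x + 1)^(1/3)
x₀ = 1.31

x_1 = g(1.310000) = 1.321916
x_2 = g(1.321916) = 1.324186
x_3 = g(1.324186) = 1.324617
x_4 = g(1.324617) = 1.324699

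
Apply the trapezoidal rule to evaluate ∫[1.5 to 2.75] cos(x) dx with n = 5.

f(x) = cos(x)
a = 1.5, b = 2.75, n = 5
h = (b - a)/n = 0.250000

Trapezoidal rule: (h/2)[f(x₀) + 2f(x₁) + 2f(x₂) + ... + f(xₙ)]

x_0 = 1.5000, f(x_0) = 0.070737, coefficient = 1
x_1 = 1.7500, f(x_1) = -0.178246, coefficient = 2
x_2 = 2.0000, f(x_2) = -0.416147, coefficient = 2
x_3 = 2.2500, f(x_3) = -0.628174, coefficient = 2
x_4 = 2.5000, f(x_4) = -0.801144, coefficient = 2
x_5 = 2.7500, f(x_5) = -0.924302, coefficient = 1

I ≈ (0.250000/2) × -4.900985 = -0.612623
Exact value: -0.615834
Error: 0.003211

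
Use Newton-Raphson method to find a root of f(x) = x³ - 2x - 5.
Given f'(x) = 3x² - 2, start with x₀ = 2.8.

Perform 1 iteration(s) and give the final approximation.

f(x) = x³ - 2x - 5
f'(x) = 3x² - 2
x₀ = 2.8

Newton-Raphson formula: x_{n+1} = x_n - f(x_n)/f'(x_n)

Iteration 1:
  f(2.800000) = 11.352000
  f'(2.800000) = 21.520000
  x_1 = 2.800000 - 11.352000/21.520000 = 2.272491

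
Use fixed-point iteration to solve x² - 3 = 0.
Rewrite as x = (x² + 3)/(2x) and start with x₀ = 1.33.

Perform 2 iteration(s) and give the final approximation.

Equation: x² - 3 = 0
Fixed-point form: x = (x² + 3)/(2x)
x₀ = 1.33

x_1 = g(1.330000) = 1.792820
x_2 = g(1.792820) = 1.733081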